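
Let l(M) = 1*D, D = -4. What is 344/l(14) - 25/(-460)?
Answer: -7907/92 ≈ -85.946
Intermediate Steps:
l(M) = -4 (l(M) = 1*(-4) = -4)
344/l(14) - 25/(-460) = 344/(-4) - 25/(-460) = 344*(-¼) - 25*(-1/460) = -86 + 5/92 = -7907/92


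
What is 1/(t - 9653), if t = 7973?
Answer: -1/1680 ≈ -0.00059524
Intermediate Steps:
1/(t - 9653) = 1/(7973 - 9653) = 1/(-1680) = -1/1680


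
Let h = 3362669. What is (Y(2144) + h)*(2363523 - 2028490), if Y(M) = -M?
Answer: 1125886772325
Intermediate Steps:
(Y(2144) + h)*(2363523 - 2028490) = (-1*2144 + 3362669)*(2363523 - 2028490) = (-2144 + 3362669)*335033 = 3360525*335033 = 1125886772325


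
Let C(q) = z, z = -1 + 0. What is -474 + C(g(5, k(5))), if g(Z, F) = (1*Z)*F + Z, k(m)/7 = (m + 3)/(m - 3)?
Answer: -475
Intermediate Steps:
k(m) = 7*(3 + m)/(-3 + m) (k(m) = 7*((m + 3)/(m - 3)) = 7*((3 + m)/(-3 + m)) = 7*(3 + m)/(-3 + m))
g(Z, F) = Z + F*Z (g(Z, F) = Z*F + Z = F*Z + Z = Z + F*Z)
z = -1
C(q) = -1
-474 + C(g(5, k(5))) = -474 - 1 = -475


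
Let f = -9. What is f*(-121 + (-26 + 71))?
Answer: 684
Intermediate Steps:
f*(-121 + (-26 + 71)) = -9*(-121 + (-26 + 71)) = -9*(-121 + 45) = -9*(-76) = 684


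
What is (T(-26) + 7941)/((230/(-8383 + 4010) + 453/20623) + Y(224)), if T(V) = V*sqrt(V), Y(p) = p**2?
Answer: 238718051213/1508362879461 - 2344793854*I*sqrt(26)/4525088638383 ≈ 0.15826 - 0.0026422*I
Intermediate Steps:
T(V) = V**(3/2)
(T(-26) + 7941)/((230/(-8383 + 4010) + 453/20623) + Y(224)) = ((-26)**(3/2) + 7941)/((230/(-8383 + 4010) + 453/20623) + 224**2) = (-26*I*sqrt(26) + 7941)/((230/(-4373) + 453*(1/20623)) + 50176) = (7941 - 26*I*sqrt(26))/((230*(-1/4373) + 453/20623) + 50176) = (7941 - 26*I*sqrt(26))/((-230/4373 + 453/20623) + 50176) = (7941 - 26*I*sqrt(26))/(-2762321/90184379 + 50176) = (7941 - 26*I*sqrt(26))/(4525088638383/90184379) = (7941 - 26*I*sqrt(26))*(90184379/4525088638383) = 238718051213/1508362879461 - 2344793854*I*sqrt(26)/4525088638383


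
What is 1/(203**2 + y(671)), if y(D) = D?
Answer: 1/41880 ≈ 2.3878e-5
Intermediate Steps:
1/(203**2 + y(671)) = 1/(203**2 + 671) = 1/(41209 + 671) = 1/41880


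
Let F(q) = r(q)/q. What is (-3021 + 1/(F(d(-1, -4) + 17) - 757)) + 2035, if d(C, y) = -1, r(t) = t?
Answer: -745417/756 ≈ -986.00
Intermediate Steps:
F(q) = 1 (F(q) = q/q = 1)
(-3021 + 1/(F(d(-1, -4) + 17) - 757)) + 2035 = (-3021 + 1/(1 - 757)) + 2035 = (-3021 + 1/(-756)) + 2035 = (-3021 - 1/756) + 2035 = -2283877/756 + 2035 = -745417/756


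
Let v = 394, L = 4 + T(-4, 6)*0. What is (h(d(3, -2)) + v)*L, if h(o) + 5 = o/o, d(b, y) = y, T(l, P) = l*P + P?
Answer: 1560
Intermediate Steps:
T(l, P) = P + P*l (T(l, P) = P*l + P = P + P*l)
h(o) = -4 (h(o) = -5 + o/o = -5 + 1 = -4)
L = 4 (L = 4 + (6*(1 - 4))*0 = 4 + (6*(-3))*0 = 4 - 18*0 = 4 + 0 = 4)
(h(d(3, -2)) + v)*L = (-4 + 394)*4 = 390*4 = 1560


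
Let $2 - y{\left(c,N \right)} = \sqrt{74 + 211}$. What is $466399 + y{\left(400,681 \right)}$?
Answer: $466401 - \sqrt{285} \approx 4.6638 \cdot 10^{5}$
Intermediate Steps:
$y{\left(c,N \right)} = 2 - \sqrt{285}$ ($y{\left(c,N \right)} = 2 - \sqrt{74 + 211} = 2 - \sqrt{285}$)
$466399 + y{\left(400,681 \right)} = 466399 + \left(2 - \sqrt{285}\right) = 466401 - \sqrt{285}$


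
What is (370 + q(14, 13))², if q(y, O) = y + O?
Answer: 157609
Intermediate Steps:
q(y, O) = O + y
(370 + q(14, 13))² = (370 + (13 + 14))² = (370 + 27)² = 397² = 157609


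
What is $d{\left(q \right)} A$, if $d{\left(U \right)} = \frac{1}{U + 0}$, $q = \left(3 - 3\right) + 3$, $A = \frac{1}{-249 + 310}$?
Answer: $\frac{1}{183} \approx 0.0054645$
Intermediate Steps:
$A = \frac{1}{61} \approx 0.016393$
$q = 3$ ($q = 0 + 3 = 3$)
$d{\left(U \right)} = \frac{1}{U}$
$d{\left(q \right)} A = \frac{1}{3} \cdot \frac{1}{61} = \frac{1}{183}$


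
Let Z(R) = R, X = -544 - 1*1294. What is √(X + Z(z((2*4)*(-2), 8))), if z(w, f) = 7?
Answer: I*√1831 ≈ 42.79*I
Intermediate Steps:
X = -1838 (X = -544 - 1294 = -1838)
√(X + Z(z((2*4)*(-2), 8))) = √(-1838 + 7) = √(-1831) = I*√1831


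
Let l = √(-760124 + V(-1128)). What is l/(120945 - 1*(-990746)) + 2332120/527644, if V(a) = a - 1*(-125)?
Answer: 583030/131911 + I*√761127/1111691 ≈ 4.4199 + 0.00078477*I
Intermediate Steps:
V(a) = 125 + a (V(a) = a + 125 = 125 + a)
l = I*√761127 (l = √(-760124 + (125 - 1128)) = √(-760124 - 1003) = √(-761127) = I*√761127 ≈ 872.43*I)
l/(120945 - 1*(-990746)) + 2332120/527644 = (I*√761127)/(120945 - 1*(-990746)) + 2332120/527644 = (I*√761127)/(120945 + 990746) + 2332120*(1/527644) = (I*√761127)/1111691 + 583030/131911 = (I*√761127)*(1/1111691) + 583030/131911 = I*√761127/1111691 + 583030/131911 = 583030/131911 + I*√761127/1111691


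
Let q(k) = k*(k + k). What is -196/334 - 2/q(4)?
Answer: -1735/2672 ≈ -0.64933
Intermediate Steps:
q(k) = 2*k² (q(k) = k*(2*k) = 2*k²)
-196/334 - 2/q(4) = -196/334 - 2/(2*4²) = -196*1/334 - 2/(2*16) = -98/167 - 2/32 = -98/167 - 2*1/32 = -98/167 - 1/16 = -1735/2672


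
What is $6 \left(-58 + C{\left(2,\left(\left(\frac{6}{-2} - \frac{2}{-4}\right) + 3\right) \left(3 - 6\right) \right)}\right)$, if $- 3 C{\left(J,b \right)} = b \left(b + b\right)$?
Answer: $-357$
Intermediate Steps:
$C{\left(J,b \right)} = - \frac{2 b^{2}}{3}$ ($C{\left(J,b \right)} = - \frac{b \left(b + b\right)}{3} = - \frac{b 2 b}{3} = - \frac{2 b^{2}}{3}$)
$6 \left(-58 + C{\left(2,\left(\left(\frac{6}{-2} - \frac{2}{-4}\right) + 3\right) \left(3 - 6\right) \right)}\right) = 6 \left(-58 - \frac{2 \left(\left(\left(\frac{6}{-2} - \frac{2}{-4}\right) + 3\right) \left(3 - 6\right)\right)^{2}}{3}\right) = 6 \left(-58 - \frac{2 \left(\left(\left(6 \left(- \frac{1}{2}\right) - - \frac{1}{2}\right) + 3\right) \left(-3\right)\right)^{2}}{3}\right) = 6 \left(-58 - \frac{2 \left(\left(\left(-3 + \frac{1}{2}\right) + 3\right) \left(-3\right)\right)^{2}}{3}\right) = 6 \left(-58 - \frac{2 \left(\left(- \frac{5}{2} + 3\right) \left(-3\right)\right)^{2}}{3}\right) = 6 \left(-58 - \frac{2 \left(\frac{1}{2} \left(-3\right)\right)^{2}}{3}\right) = 6 \left(-58 - \frac{2 \left(- \frac{3}{2}\right)^{2}}{3}\right) = 6 \left(-58 - \frac{3}{2}\right) = 6 \left(- \frac{119}{2}\right) = -357$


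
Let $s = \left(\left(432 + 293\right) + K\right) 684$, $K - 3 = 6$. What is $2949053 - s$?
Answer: $2446997$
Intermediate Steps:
$K = 9$ ($K = 3 + 6 = 9$)
$s = 502056$ ($s = \left(\left(432 + 293\right) + 9\right) 684 = \left(725 + 9\right) 684 = 734 \cdot 684 = 502056$)
$2949053 - s = 2949053 - 502056 = 2446997$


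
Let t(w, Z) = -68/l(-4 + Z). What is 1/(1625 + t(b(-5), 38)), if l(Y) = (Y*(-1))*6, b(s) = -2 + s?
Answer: 3/4876 ≈ 0.00061526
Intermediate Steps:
l(Y) = -6*Y (l(Y) = -Y*6 = -6*Y)
t(w, Z) = -68/(24 - 6*Z) (t(w, Z) = -68*(-1/(6*(-4 + Z))) = -68/(24 - 6*Z))
1/(1625 + t(b(-5), 38)) = 1/(1625 + 34/(3*(-4 + 38))) = 1/(1625 + (34/3)/34) = 1/(1625 + (34/3)*(1/34)) = 1/(1625 + ⅓) = 1/(4876/3) = 3/4876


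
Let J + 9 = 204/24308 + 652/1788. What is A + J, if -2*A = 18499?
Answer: -50297903927/5432838 ≈ -9258.1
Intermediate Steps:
A = -18499/2 (A = -1/2*18499 = -18499/2 ≈ -9249.5)
J = -23434423/2716419 (J = -9 + (204/24308 + 652/1788) = -9 + (204*(1/24308) + 652*(1/1788)) = -9 + (51/6077 + 163/447) = -9 + 1013348/2716419 = -23434423/2716419 ≈ -8.6270)
A + J = -18499/2 - 23434423/2716419 = -50297903927/5432838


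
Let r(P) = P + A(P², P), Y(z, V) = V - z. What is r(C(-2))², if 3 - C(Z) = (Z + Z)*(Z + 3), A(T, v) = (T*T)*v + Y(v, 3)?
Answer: 282576100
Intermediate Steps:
A(T, v) = 3 - v + v*T² (A(T, v) = (T*T)*v + (3 - v) = T²*v + (3 - v) = v*T² + (3 - v) = 3 - v + v*T²)
C(Z) = 3 - 2*Z*(3 + Z) (C(Z) = 3 - (Z + Z)*(Z + 3) = 3 - 2*Z*(3 + Z))
r(P) = 3 + P⁵ (r(P) = P + (3 - P + P*(P²)²) = P + (3 - P + P*P⁴) = P + (3 - P + P⁵) = P + (3 + P⁵ - P) = 3 + P⁵)
r(C(-2))² = (3 + (3 - 6*(-2) - 2*(-2)²)⁵)² = (3 + (3 + 12 - 2*4)⁵)² = (3 + (3 + 12 - 8)⁵)² = (3 + 7⁵)² = (3 + 16807)² = 16810² = 282576100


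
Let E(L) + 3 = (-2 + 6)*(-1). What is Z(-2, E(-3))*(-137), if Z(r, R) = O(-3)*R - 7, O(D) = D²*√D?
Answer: 959 + 8631*I*√3 ≈ 959.0 + 14949.0*I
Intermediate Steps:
E(L) = -7 (E(L) = -3 + (-2 + 6)*(-1) = -3 + 4*(-1) = -3 - 4 = -7)
O(D) = D^(5/2)
Z(r, R) = -7 + 9*I*R*√3 (Z(r, R) = (-3)^(5/2)*R - 7 = (9*I*√3)*R - 7 = 9*I*R*√3 - 7 = -7 + 9*I*R*√3)
Z(-2, E(-3))*(-137) = (-7 + 9*I*(-7)*√3)*(-137) = (-7 - 63*I*√3)*(-137) = 959 + 8631*I*√3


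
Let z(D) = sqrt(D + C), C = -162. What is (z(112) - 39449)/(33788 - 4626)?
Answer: -39449/29162 + 5*I*sqrt(2)/29162 ≈ -1.3528 + 0.00024248*I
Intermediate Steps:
z(D) = sqrt(-162 + D) (z(D) = sqrt(D - 162) = sqrt(-162 + D))
(z(112) - 39449)/(33788 - 4626) = (sqrt(-162 + 112) - 39449)/(33788 - 4626) = (sqrt(-50) - 39449)/29162 = (5*I*sqrt(2) - 39449)*(1/29162) = (-39449 + 5*I*sqrt(2))*(1/29162) = -39449/29162 + 5*I*sqrt(2)/29162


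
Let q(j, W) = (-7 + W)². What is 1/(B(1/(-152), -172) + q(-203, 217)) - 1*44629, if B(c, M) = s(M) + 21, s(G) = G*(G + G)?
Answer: -4609684780/103289 ≈ -44629.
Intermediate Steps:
s(G) = 2*G² (s(G) = G*(2*G) = 2*G²)
B(c, M) = 21 + 2*M² (B(c, M) = 2*M² + 21 = 21 + 2*M²)
1/(B(1/(-152), -172) + q(-203, 217)) - 1*44629 = 1/((21 + 2*(-172)²) + (-7 + 217)²) - 1*44629 = 1/((21 + 2*29584) + 210²) - 44629 = 1/((21 + 59168) + 44100) - 44629 = 1/(59189 + 44100) - 44629 = 1/103289 - 44629 = -4609684780/103289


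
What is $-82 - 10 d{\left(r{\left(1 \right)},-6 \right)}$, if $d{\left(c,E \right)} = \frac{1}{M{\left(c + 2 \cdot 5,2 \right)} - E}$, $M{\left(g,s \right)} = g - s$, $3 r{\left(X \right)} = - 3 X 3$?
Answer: $- \frac{912}{11} \approx -82.909$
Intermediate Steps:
$r{\left(X \right)} = - 3 X$ ($r{\left(X \right)} = \frac{- 3 X 3}{3} = \frac{\left(-9\right) X}{3} = - 3 X$)
$d{\left(c,E \right)} = \frac{1}{8 + c - E}$ ($d{\left(c,E \right)} = \frac{1}{\left(\left(c + 2 \cdot 5\right) - 2\right) - E} = \frac{1}{\left(\left(c + 10\right) - 2\right) - E} = \frac{1}{\left(\left(10 + c\right) - 2\right) - E} = \frac{1}{\left(8 + c\right) - E} = \frac{1}{8 + c - E}$)
$-82 - 10 d{\left(r{\left(1 \right)},-6 \right)} = -82 - \frac{10}{8 - 3 - -6} = -82 - \frac{10}{8 - 3 + 6} = -82 - \frac{10}{11} = - \frac{912}{11}$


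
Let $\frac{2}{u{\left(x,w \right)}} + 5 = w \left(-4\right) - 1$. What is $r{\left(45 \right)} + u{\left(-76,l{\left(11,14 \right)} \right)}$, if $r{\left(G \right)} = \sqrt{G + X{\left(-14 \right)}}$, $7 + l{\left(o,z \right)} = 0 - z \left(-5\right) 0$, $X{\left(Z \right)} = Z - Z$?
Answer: $\frac{1}{11} + 3 \sqrt{5} \approx 6.7991$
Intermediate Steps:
$X{\left(Z \right)} = 0$
$l{\left(o,z \right)} = -7$ ($l{\left(o,z \right)} = -7 + \left(0 - z \left(-5\right) 0\right) = -7 + \left(0 - - 5 z 0\right) = -7 + \left(0 - 0\right) = -7 + \left(0 + 0\right) = -7 + 0 = -7$)
$r{\left(G \right)} = \sqrt{G}$ ($r{\left(G \right)} = \sqrt{G + 0} = \sqrt{G}$)
$u{\left(x,w \right)} = \frac{2}{-6 - 4 w}$ ($u{\left(x,w \right)} = \frac{2}{-5 + \left(w \left(-4\right) - 1\right)} = \frac{2}{-5 - \left(1 + 4 w\right)} = \frac{2}{-6 - 4 w}$)
$r{\left(45 \right)} + u{\left(-76,l{\left(11,14 \right)} \right)} = \sqrt{45} - \frac{1}{3 + 2 \left(-7\right)} = 3 \sqrt{5} - \frac{1}{3 - 14} = 3 \sqrt{5} - \frac{1}{-11} = 3 \sqrt{5} - - \frac{1}{11} = 3 \sqrt{5} + \frac{1}{11} = \frac{1}{11} + 3 \sqrt{5}$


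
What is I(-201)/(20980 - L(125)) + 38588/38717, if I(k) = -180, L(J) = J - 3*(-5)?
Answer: 39860243/40343114 ≈ 0.98803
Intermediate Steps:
L(J) = 15 + J (L(J) = J + 15 = 15 + J)
I(-201)/(20980 - L(125)) + 38588/38717 = -180/(20980 - (15 + 125)) + 38588/38717 = -180/(20980 - 1*140) + 38588*(1/38717) = -180/(20980 - 140) + 38588/38717 = -180/20840 + 38588/38717 = -180*1/20840 + 38588/38717 = -9/1042 + 38588/38717 = 39860243/40343114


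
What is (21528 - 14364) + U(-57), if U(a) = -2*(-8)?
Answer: 7180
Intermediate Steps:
U(a) = 16
(21528 - 14364) + U(-57) = (21528 - 14364) + 16 = 7164 + 16 = 7180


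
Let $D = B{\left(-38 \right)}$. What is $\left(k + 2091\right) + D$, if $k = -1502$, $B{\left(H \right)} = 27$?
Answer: $616$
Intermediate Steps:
$D = 27$
$\left(k + 2091\right) + D = \left(-1502 + 2091\right) + 27 = 589 + 27 = 616$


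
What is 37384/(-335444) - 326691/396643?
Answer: -31103659429/33262878623 ≈ -0.93509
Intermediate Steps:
37384/(-335444) - 326691/396643 = 37384*(-1/335444) - 326691*1/396643 = -9346/83861 - 326691/396643 = -31103659429/33262878623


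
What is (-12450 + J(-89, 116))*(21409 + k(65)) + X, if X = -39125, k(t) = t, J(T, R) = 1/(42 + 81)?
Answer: -10963000267/41 ≈ -2.6739e+8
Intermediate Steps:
J(T, R) = 1/123
(-12450 + J(-89, 116))*(21409 + k(65)) + X = (-12450 + 1/123)*(21409 + 65) - 39125 = -1531349/123*21474 - 39125 = -10961396142/41 - 39125 = -10963000267/41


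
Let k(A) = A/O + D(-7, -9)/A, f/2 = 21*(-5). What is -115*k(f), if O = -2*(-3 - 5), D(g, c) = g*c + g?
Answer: 36961/24 ≈ 1540.0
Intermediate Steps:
f = -210 (f = 2*(21*(-5)) = 2*(-105) = -210)
D(g, c) = g + c*g (D(g, c) = c*g + g = g + c*g)
O = 16 (O = -2*(-8) = 16)
k(A) = 56/A + A/16 (k(A) = A/16 + (-7*(1 - 9))/A = A*(1/16) + (-7*(-8))/A = A/16 + 56/A = 56/A + A/16)
-115*k(f) = -115*(56/(-210) + (1/16)*(-210)) = -115*(56*(-1/210) - 105/8) = -115*(-4/15 - 105/8) = -115*(-1607/120) = 36961/24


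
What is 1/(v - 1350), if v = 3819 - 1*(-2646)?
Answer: 1/5115 ≈ 0.00019550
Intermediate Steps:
v = 6465 (v = 3819 + 2646 = 6465)
1/(v - 1350) = 1/(6465 - 1350) = 1/5115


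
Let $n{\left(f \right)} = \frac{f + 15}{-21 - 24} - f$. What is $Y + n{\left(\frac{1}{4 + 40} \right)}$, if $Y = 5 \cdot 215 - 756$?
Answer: $\frac{315457}{990} \approx 318.64$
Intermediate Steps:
$Y = 319$ ($Y = 1075 - 756 = 319$)
$n{\left(f \right)} = - \frac{1}{3} - \frac{46 f}{45}$ ($n{\left(f \right)} = \frac{15 + f}{-45} - f = \left(15 + f\right) \left(- \frac{1}{45}\right) - f = \left(- \frac{1}{3} - \frac{f}{45}\right) - f = - \frac{1}{3} - \frac{46 f}{45}$)
$Y + n{\left(\frac{1}{4 + 40} \right)} = 319 - \left(\frac{1}{3} + \frac{46}{45 \left(4 + 40\right)}\right) = 319 - \left(\frac{1}{3} + \frac{46}{45 \cdot 44}\right) = 319 - \frac{353}{990} = \frac{315457}{990}$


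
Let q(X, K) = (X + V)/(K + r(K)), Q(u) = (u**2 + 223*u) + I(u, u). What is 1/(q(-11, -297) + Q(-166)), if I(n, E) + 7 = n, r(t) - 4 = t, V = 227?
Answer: -295/2842433 ≈ -0.00010378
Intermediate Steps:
r(t) = 4 + t
I(n, E) = -7 + n
Q(u) = -7 + u**2 + 224*u (Q(u) = (u**2 + 223*u) + (-7 + u) = -7 + u**2 + 224*u)
q(X, K) = (227 + X)/(4 + 2*K) (q(X, K) = (X + 227)/(K + (4 + K)) = (227 + X)/(4 + 2*K))
1/(q(-11, -297) + Q(-166)) = 1/((227 - 11)/(2*(2 - 297)) + (-7 + (-166)**2 + 224*(-166))) = 1/((1/2)*216/(-295) + (-7 + 27556 - 37184)) = 1/((1/2)*(-1/295)*216 - 9635) = 1/(-108/295 - 9635) = 1/(-2842433/295) = -295/2842433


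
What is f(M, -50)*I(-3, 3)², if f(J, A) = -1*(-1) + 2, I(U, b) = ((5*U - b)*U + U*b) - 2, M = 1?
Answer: 5547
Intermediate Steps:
I(U, b) = -2 + U*b + U*(-b + 5*U) (I(U, b) = ((-b + 5*U)*U + U*b) - 2 = (U*(-b + 5*U) + U*b) - 2 = (U*b + U*(-b + 5*U)) - 2 = -2 + U*b + U*(-b + 5*U))
f(J, A) = 3 (f(J, A) = 1 + 2 = 3)
f(M, -50)*I(-3, 3)² = 3*(-2 + 5*(-3)²)² = 3*(-2 + 5*9)² = 3*(-2 + 45)² = 3*43² = 3*1849 = 5547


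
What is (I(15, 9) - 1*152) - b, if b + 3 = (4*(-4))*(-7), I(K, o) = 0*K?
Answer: -261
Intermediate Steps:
I(K, o) = 0
b = 109 (b = -3 + (4*(-4))*(-7) = -3 - 16*(-7) = -3 + 112 = 109)
(I(15, 9) - 1*152) - b = (0 - 1*152) - 1*109 = (0 - 152) - 109 = -152 - 109 = -261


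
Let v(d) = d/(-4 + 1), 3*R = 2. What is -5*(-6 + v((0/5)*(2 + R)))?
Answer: 30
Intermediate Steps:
R = 2/3 (R = (1/3)*2 = 2/3 ≈ 0.66667)
v(d) = -d/3 (v(d) = d/(-3) = -d/3)
-5*(-6 + v((0/5)*(2 + R))) = -5*(-6 - 0/5*(2 + 2/3)/3) = -5*(-6 - 0*(1/5)*8/(3*3)) = -5*(-6 - 0*8/3) = -5*(-6 - 1/3*0) = -5*(-6 + 0) = -5*(-6) = 30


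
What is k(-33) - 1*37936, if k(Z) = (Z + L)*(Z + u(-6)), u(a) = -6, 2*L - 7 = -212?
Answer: -65303/2 ≈ -32652.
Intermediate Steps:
L = -205/2 (L = 7/2 + (½)*(-212) = 7/2 - 106 = -205/2 ≈ -102.50)
k(Z) = (-6 + Z)*(-205/2 + Z) (k(Z) = (Z - 205/2)*(Z - 6) = (-205/2 + Z)*(-6 + Z) = (-6 + Z)*(-205/2 + Z))
k(-33) - 1*37936 = (615 + (-33)² - 217/2*(-33)) - 1*37936 = (615 + 1089 + 7161/2) - 37936 = 10569/2 - 37936 = -65303/2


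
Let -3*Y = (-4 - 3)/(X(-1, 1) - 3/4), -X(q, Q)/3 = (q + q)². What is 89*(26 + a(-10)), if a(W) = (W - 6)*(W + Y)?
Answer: 2572634/153 ≈ 16815.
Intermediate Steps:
X(q, Q) = -12*q² (X(q, Q) = -3*(q + q)² = -3*4*q² = -12*q²)
Y = -28/153 (Y = -(-4 - 3)/(3*(-12*(-1)² - 3/4)) = -(-7)/(3*(-12*1 - 3*¼)) = -(-7)/(3*(-12 - ¾)) = -(-7)/(3*(-51/4)) = -(-7)*(-4)/(3*51) = -⅓*28/51 = -28/153 ≈ -0.18301)
a(W) = (-6 + W)*(-28/153 + W) (a(W) = (W - 6)*(W - 28/153) = (-6 + W)*(-28/153 + W))
89*(26 + a(-10)) = 89*(26 + (56/51 + (-10)² - 946/153*(-10))) = 89*(26 + (56/51 + 100 + 9460/153)) = 89*(26 + 24928/153) = 89*(28906/153) = 2572634/153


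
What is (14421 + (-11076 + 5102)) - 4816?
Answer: 3631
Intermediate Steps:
(14421 + (-11076 + 5102)) - 4816 = (14421 - 5974) - 4816 = 8447 - 4816 = 3631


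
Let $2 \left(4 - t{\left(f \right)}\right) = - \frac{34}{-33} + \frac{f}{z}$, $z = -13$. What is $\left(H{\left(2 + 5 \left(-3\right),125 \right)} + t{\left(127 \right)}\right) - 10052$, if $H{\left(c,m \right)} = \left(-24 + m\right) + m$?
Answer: $- \frac{8423527}{858} \approx -9817.6$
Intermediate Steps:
$H{\left(c,m \right)} = -24 + 2 m$
$t{\left(f \right)} = \frac{115}{33} + \frac{f}{26}$ ($t{\left(f \right)} = 4 - \frac{- \frac{34}{-33} + \frac{f}{-13}}{2} = 4 - \frac{\left(-34\right) \left(- \frac{1}{33}\right) + f \left(- \frac{1}{13}\right)}{2} = 4 - \frac{\frac{34}{33} - \frac{f}{13}}{2} = 4 + \left(- \frac{17}{33} + \frac{f}{26}\right) = \frac{115}{33} + \frac{f}{26}$)
$\left(H{\left(2 + 5 \left(-3\right),125 \right)} + t{\left(127 \right)}\right) - 10052 = \left(\left(-24 + 2 \cdot 125\right) + \left(\frac{115}{33} + \frac{1}{26} \cdot 127\right)\right) - 10052 = \left(\left(-24 + 250\right) + \left(\frac{115}{33} + \frac{127}{26}\right)\right) - 10052 = \left(226 + \frac{7181}{858}\right) - 10052 = \frac{201089}{858} - 10052 = - \frac{8423527}{858}$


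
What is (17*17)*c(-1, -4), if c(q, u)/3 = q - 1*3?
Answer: -3468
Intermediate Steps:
c(q, u) = -9 + 3*q (c(q, u) = 3*(q - 1*3) = 3*(q - 3) = 3*(-3 + q) = -9 + 3*q)
(17*17)*c(-1, -4) = (17*17)*(-9 + 3*(-1)) = 289*(-9 - 3) = 289*(-12) = -3468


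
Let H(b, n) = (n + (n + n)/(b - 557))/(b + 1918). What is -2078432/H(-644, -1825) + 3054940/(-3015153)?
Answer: 9588646492299072604/6597682415775 ≈ 1.4533e+6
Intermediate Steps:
H(b, n) = (n + 2*n/(-557 + b))/(1918 + b) (H(b, n) = (n + (2*n)/(-557 + b))/(1918 + b) = (n + 2*n/(-557 + b))/(1918 + b))
-2078432/H(-644, -1825) + 3054940/(-3015153) = -2078432*(-(-1068326 + (-644)² + 1361*(-644))/(1825*(-555 - 644))) + 3054940/(-3015153) = -2078432/((-1825*(-1199)/(-1068326 + 414736 - 876484))) + 3054940*(-1/3015153) = -2078432/((-1825*(-1199)/(-1530074))) - 3054940/3015153 = -2078432/((-1825*(-1/1530074)*(-1199))) - 3054940/3015153 = -2078432/(-2188175/1530074) - 3054940/3015153 = -2078432*(-1530074/2188175) - 3054940/3015153 = 3180154763968/2188175 - 3054940/3015153 = 9588646492299072604/6597682415775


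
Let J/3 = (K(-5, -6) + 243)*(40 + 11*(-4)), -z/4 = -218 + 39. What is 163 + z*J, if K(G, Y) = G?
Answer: -2044733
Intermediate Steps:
z = 716 (z = -4*(-218 + 39) = -4*(-179) = 716)
J = -2856 (J = 3*((-5 + 243)*(40 + 11*(-4))) = 3*(238*(40 - 44)) = 3*(238*(-4)) = 3*(-952) = -2856)
163 + z*J = 163 + 716*(-2856) = 163 - 2044896 = -2044733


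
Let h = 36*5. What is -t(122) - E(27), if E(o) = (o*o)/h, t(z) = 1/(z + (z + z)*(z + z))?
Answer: -2416159/596580 ≈ -4.0500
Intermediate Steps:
h = 180
t(z) = 1/(z + 4*z**2) (t(z) = 1/(z + (2*z)*(2*z)) = 1/(z + 4*z**2))
E(o) = o**2/180 (E(o) = (o*o)/180 = o**2*(1/180) = o**2/180)
-t(122) - E(27) = -1/(122*(1 + 4*122)) - 27**2/180 = -1/(122*(1 + 488)) - 729/180 = -1/(122*489) - 1*81/20 = -1/(122*489) - 81/20 = -1*1/59658 - 81/20 = -1/59658 - 81/20 = -2416159/596580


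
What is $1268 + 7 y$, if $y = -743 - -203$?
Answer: $-2512$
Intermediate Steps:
$y = -540$ ($y = -743 + 203 = -540$)
$1268 + 7 y = 1268 + 7 \left(-540\right) = 1268 - 3780 = -2512$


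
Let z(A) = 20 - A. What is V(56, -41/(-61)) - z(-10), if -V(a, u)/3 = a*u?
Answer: -8718/61 ≈ -142.92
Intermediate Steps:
V(a, u) = -3*a*u
V(56, -41/(-61)) - z(-10) = -3*56*(-41/(-61)) - (20 - 1*(-10)) = -3*56*(-41*(-1/61)) - (20 + 10) = -3*56*41/61 - 1*30 = -6888/61 - 30 = -8718/61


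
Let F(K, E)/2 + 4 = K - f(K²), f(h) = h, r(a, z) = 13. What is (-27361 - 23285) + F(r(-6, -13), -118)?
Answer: -50966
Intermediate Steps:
F(K, E) = -8 - 2*K² + 2*K (F(K, E) = -8 + 2*(K - K²) = -8 + (-2*K² + 2*K) = -8 - 2*K² + 2*K)
(-27361 - 23285) + F(r(-6, -13), -118) = (-27361 - 23285) + (-8 - 2*13² + 2*13) = -50646 + (-8 - 2*169 + 26) = -50646 + (-8 - 338 + 26) = -50646 - 320 = -50966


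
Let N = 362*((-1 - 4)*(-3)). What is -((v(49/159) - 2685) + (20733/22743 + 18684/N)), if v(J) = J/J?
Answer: 18384538931/6860805 ≈ 2679.6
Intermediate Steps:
v(J) = 1
N = 5430 (N = 362*(-5*(-3)) = 362*15 = 5430)
-((v(49/159) - 2685) + (20733/22743 + 18684/N)) = -((1 - 2685) + (20733/22743 + 18684/5430)) = -(-2684 + (20733*(1/22743) + 18684*(1/5430))) = -(-2684 + (6911/7581 + 3114/905)) = -(-2684 + 29861689/6860805) = -1*(-18384538931/6860805) = 18384538931/6860805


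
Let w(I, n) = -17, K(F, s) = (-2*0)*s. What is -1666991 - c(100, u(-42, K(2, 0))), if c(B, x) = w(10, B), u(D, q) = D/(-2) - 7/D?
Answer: -1666974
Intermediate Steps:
K(F, s) = 0 (K(F, s) = 0*s = 0)
u(D, q) = -7/D - D/2 (u(D, q) = D*(-½) - 7/D = -D/2 - 7/D = -7/D - D/2)
c(B, x) = -17
-1666991 - c(100, u(-42, K(2, 0))) = -1666991 - 1*(-17) = -1666991 + 17 = -1666974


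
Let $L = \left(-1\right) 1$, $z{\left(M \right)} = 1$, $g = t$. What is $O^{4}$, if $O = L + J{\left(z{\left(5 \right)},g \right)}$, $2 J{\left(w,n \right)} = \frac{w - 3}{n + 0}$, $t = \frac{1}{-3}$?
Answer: $16$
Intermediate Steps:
$t = - \frac{1}{3} \approx -0.33333$
$g = - \frac{1}{3} \approx -0.33333$
$J{\left(w,n \right)} = \frac{-3 + w}{2 n}$ ($J{\left(w,n \right)} = \frac{\left(w - 3\right) \frac{1}{n + 0}}{2} = \frac{\left(-3 + w\right) \frac{1}{n}}{2} = \frac{\frac{1}{n} \left(-3 + w\right)}{2} = \frac{-3 + w}{2 n}$)
$L = -1$
$O = 2$ ($O = -1 + \frac{-3 + 1}{2 \left(- \frac{1}{3}\right)} = -1 + \frac{1}{2} \left(-3\right) \left(-2\right) = -1 + 3 = 2$)
$O^{4} = 2^{4} = 16$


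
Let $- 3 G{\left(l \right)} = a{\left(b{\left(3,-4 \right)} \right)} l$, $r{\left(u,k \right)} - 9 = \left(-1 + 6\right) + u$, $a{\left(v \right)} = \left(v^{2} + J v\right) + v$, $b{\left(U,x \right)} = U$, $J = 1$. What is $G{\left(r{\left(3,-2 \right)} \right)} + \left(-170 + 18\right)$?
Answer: $-237$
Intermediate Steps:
$a{\left(v \right)} = v^{2} + 2 v$ ($a{\left(v \right)} = \left(v^{2} + 1 v\right) + v = \left(v^{2} + v\right) + v = \left(v + v^{2}\right) + v = v^{2} + 2 v$)
$r{\left(u,k \right)} = 14 + u$ ($r{\left(u,k \right)} = 9 + \left(\left(-1 + 6\right) + u\right) = 9 + \left(5 + u\right) = 14 + u$)
$G{\left(l \right)} = - 5 l$ ($G{\left(l \right)} = - \frac{3 \left(2 + 3\right) l}{3} = - \frac{3 \cdot 5 l}{3} = - \frac{15 l}{3} = - 5 l$)
$G{\left(r{\left(3,-2 \right)} \right)} + \left(-170 + 18\right) = - 5 \left(14 + 3\right) + \left(-170 + 18\right) = \left(-5\right) 17 - 152 = -85 - 152 = -237$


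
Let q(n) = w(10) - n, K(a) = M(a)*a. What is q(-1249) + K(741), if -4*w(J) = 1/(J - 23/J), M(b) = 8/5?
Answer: 1874617/770 ≈ 2434.6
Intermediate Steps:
M(b) = 8/5 (M(b) = 8*(1/5) = 8/5)
w(J) = -1/(4*(J - 23/J))
K(a) = 8*a/5
q(n) = -5/154 - n (q(n) = -1*10/(-92 + 4*10**2) - n = -1*10/(-92 + 4*100) - n = -1*10/(-92 + 400) - n = -1*10/308 - n = -1*10*1/308 - n = -5/154 - n)
q(-1249) + K(741) = (-5/154 - 1*(-1249)) + (8/5)*741 = (-5/154 + 1249) + 5928/5 = 192341/154 + 5928/5 = 1874617/770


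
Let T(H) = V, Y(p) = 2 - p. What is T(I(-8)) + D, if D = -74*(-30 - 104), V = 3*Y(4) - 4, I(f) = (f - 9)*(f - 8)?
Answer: 9906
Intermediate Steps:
I(f) = (-9 + f)*(-8 + f)
V = -10 (V = 3*(2 - 1*4) - 4 = 3*(2 - 4) - 4 = 3*(-2) - 4 = -6 - 4 = -10)
D = 9916 (D = -74*(-134) = 9916)
T(H) = -10
T(I(-8)) + D = -10 + 9916 = 9906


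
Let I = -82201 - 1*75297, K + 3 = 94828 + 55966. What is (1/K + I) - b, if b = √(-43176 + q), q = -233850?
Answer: -23749280917/150791 - I*√277026 ≈ -1.575e+5 - 526.33*I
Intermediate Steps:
K = 150791 (K = -3 + (94828 + 55966) = -3 + 150794 = 150791)
I = -157498 (I = -82201 - 75297 = -157498)
b = I*√277026 (b = √(-43176 - 233850) = √(-277026) = I*√277026 ≈ 526.33*I)
(1/K + I) - b = (1/150791 - 157498) - I*√277026 = -23749280917/150791 - I*√277026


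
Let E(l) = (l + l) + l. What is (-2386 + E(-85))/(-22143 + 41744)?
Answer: -2641/19601 ≈ -0.13474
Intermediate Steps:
E(l) = 3*l (E(l) = 2*l + l = 3*l)
(-2386 + E(-85))/(-22143 + 41744) = (-2386 + 3*(-85))/(-22143 + 41744) = (-2386 - 255)/19601 = -2641*1/19601 = -2641/19601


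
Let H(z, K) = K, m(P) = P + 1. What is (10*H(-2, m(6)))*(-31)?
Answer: -2170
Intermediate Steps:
m(P) = 1 + P
(10*H(-2, m(6)))*(-31) = (10*(1 + 6))*(-31) = (10*7)*(-31) = 70*(-31) = -2170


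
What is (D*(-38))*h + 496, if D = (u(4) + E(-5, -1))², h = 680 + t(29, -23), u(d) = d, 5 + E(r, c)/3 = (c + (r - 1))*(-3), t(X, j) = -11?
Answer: -68740592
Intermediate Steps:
E(r, c) = -6 - 9*c - 9*r (E(r, c) = -15 + 3*((c + (r - 1))*(-3)) = -15 + 3*((c + (-1 + r))*(-3)) = -15 + 3*((-1 + c + r)*(-3)) = -15 + 3*(3 - 3*c - 3*r) = -15 + (9 - 9*c - 9*r) = -6 - 9*c - 9*r)
h = 669 (h = 680 - 11 = 669)
D = 2704 (D = (4 + (-6 - 9*(-1) - 9*(-5)))² = (4 + (-6 + 9 + 45))² = (4 + 48)² = 52² = 2704)
(D*(-38))*h + 496 = (2704*(-38))*669 + 496 = -102752*669 + 496 = -68741088 + 496 = -68740592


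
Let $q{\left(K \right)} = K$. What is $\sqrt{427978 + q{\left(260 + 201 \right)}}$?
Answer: $\sqrt{428439} \approx 654.55$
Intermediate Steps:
$\sqrt{427978 + q{\left(260 + 201 \right)}} = \sqrt{427978 + \left(260 + 201\right)} = \sqrt{427978 + 461} = \sqrt{428439}$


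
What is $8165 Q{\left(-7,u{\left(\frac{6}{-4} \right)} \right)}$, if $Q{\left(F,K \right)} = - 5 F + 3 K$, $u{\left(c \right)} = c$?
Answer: $\frac{498065}{2} \approx 2.4903 \cdot 10^{5}$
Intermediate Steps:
$8165 Q{\left(-7,u{\left(\frac{6}{-4} \right)} \right)} = 8165 \left(\left(-5\right) \left(-7\right) + 3 \frac{6}{-4}\right) = 8165 \left(35 + 3 \cdot 6 \left(- \frac{1}{4}\right)\right) = 8165 \left(35 + 3 \left(- \frac{3}{2}\right)\right) = 8165 \left(35 - \frac{9}{2}\right) = 8165 \cdot \frac{61}{2} = \frac{498065}{2}$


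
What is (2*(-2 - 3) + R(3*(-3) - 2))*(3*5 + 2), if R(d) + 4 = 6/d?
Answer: -2720/11 ≈ -247.27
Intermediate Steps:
R(d) = -4 + 6/d
(2*(-2 - 3) + R(3*(-3) - 2))*(3*5 + 2) = (2*(-2 - 3) + (-4 + 6/(3*(-3) - 2)))*(3*5 + 2) = (2*(-5) + (-4 + 6/(-9 - 2)))*(15 + 2) = (-10 + (-4 + 6/(-11)))*17 = (-10 + (-4 + 6*(-1/11)))*17 = (-10 + (-4 - 6/11))*17 = (-10 - 50/11)*17 = -160/11*17 = -2720/11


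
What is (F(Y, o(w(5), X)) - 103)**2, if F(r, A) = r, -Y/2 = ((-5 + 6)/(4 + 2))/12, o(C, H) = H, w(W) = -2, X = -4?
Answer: 13756681/1296 ≈ 10615.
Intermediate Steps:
Y = -1/36 (Y = -2*(-5 + 6)/(4 + 2)/12 = -2*1/6/12 = -2*1*(1/6)/12 = -1/(3*12) = -2*1/72 = -1/36 ≈ -0.027778)
(F(Y, o(w(5), X)) - 103)**2 = (-1/36 - 103)**2 = (-3709/36)**2 = 13756681/1296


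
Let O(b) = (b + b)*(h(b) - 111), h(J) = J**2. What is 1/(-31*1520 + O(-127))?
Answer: -1/4115692 ≈ -2.4297e-7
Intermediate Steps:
O(b) = 2*b*(-111 + b**2) (O(b) = (b + b)*(b**2 - 111) = (2*b)*(-111 + b**2) = 2*b*(-111 + b**2))
1/(-31*1520 + O(-127)) = 1/(-31*1520 + 2*(-127)*(-111 + (-127)**2)) = 1/(-47120 + 2*(-127)*(-111 + 16129)) = 1/(-47120 + 2*(-127)*16018) = 1/(-47120 - 4068572) = 1/(-4115692) = -1/4115692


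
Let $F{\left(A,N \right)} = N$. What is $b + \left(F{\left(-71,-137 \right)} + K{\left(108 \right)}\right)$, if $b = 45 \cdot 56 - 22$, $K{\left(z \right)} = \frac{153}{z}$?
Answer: $\frac{28349}{12} \approx 2362.4$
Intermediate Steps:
$b = 2498$ ($b = 2520 - 22 = 2498$)
$b + \left(F{\left(-71,-137 \right)} + K{\left(108 \right)}\right) = 2498 - \left(137 - \frac{153}{108}\right) = 2498 + \left(-137 + 153 \cdot \frac{1}{108}\right) = 2498 + \left(-137 + \frac{17}{12}\right) = 2498 - \frac{1627}{12} = \frac{28349}{12}$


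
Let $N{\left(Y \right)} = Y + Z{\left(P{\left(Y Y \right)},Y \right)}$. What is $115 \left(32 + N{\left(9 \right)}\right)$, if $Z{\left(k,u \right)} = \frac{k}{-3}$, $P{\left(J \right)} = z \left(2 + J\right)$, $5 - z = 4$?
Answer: $\frac{4600}{3} \approx 1533.3$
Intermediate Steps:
$z = 1$ ($z = 5 - 4 = 1$)
$P{\left(J \right)} = 2 + J$ ($P{\left(J \right)} = 1 \left(2 + J\right) = 2 + J$)
$Z{\left(k,u \right)} = - \frac{k}{3}$ ($Z{\left(k,u \right)} = k \left(- \frac{1}{3}\right) = - \frac{k}{3}$)
$N{\left(Y \right)} = - \frac{2}{3} + Y - \frac{Y^{2}}{3}$ ($N{\left(Y \right)} = Y - \frac{2 + Y Y}{3} = Y - \frac{2 + Y^{2}}{3} = Y - \left(\frac{2}{3} + \frac{Y^{2}}{3}\right) = - \frac{2}{3} + Y - \frac{Y^{2}}{3}$)
$115 \left(32 + N{\left(9 \right)}\right) = 115 \left(32 - \left(- \frac{25}{3} + 27\right)\right) = 115 \left(32 - \frac{56}{3}\right) = 115 \cdot \frac{40}{3} = \frac{4600}{3}$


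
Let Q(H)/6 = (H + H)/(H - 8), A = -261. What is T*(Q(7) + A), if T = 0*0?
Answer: 0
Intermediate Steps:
T = 0
Q(H) = 12*H/(-8 + H) (Q(H) = 6*((H + H)/(H - 8)) = 6*((2*H)/(-8 + H)) = 6*(2*H/(-8 + H)) = 12*H/(-8 + H))
T*(Q(7) + A) = 0*(12*7/(-8 + 7) - 261) = 0*(12*7/(-1) - 261) = 0*(12*7*(-1) - 261) = 0*(-84 - 261) = 0*(-345) = 0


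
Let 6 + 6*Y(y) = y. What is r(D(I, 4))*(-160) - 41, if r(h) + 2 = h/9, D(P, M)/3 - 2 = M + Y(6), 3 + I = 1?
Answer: -41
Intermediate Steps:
I = -2 (I = -3 + 1 = -2)
Y(y) = -1 + y/6
D(P, M) = 6 + 3*M (D(P, M) = 6 + 3*(M + (-1 + (⅙)*6)) = 6 + 3*(M + (-1 + 1)) = 6 + 3*(M + 0) = 6 + 3*M)
r(h) = -2 + h/9
r(D(I, 4))*(-160) - 41 = (-2 + (6 + 3*4)/9)*(-160) - 41 = (-2 + (6 + 12)/9)*(-160) - 41 = (-2 + (⅑)*18)*(-160) - 41 = (-2 + 2)*(-160) - 41 = 0*(-160) - 41 = 0 - 41 = -41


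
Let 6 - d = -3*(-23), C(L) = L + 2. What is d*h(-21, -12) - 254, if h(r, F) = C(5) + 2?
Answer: -821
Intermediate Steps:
C(L) = 2 + L
h(r, F) = 9 (h(r, F) = (2 + 5) + 2 = 7 + 2 = 9)
d = -63 (d = 6 - (-3)*(-23) = 6 - 1*69 = 6 - 69 = -63)
d*h(-21, -12) - 254 = -63*9 - 254 = -567 - 254 = -821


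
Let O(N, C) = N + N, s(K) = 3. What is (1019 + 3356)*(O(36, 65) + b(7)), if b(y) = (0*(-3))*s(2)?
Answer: 315000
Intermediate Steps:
O(N, C) = 2*N
b(y) = 0 (b(y) = (0*(-3))*3 = 0*3 = 0)
(1019 + 3356)*(O(36, 65) + b(7)) = (1019 + 3356)*(2*36 + 0) = 4375*(72 + 0) = 4375*72 = 315000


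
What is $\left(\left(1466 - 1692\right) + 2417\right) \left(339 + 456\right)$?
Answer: $1741845$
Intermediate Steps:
$\left(\left(1466 - 1692\right) + 2417\right) \left(339 + 456\right) = \left(-226 + 2417\right) 795 = 2191 \cdot 795 = 1741845$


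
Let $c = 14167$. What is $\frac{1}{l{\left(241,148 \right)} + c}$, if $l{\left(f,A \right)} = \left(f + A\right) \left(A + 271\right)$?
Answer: $\frac{1}{177158} \approx 5.6447 \cdot 10^{-6}$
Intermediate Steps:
$l{\left(f,A \right)} = \left(271 + A\right) \left(A + f\right)$ ($l{\left(f,A \right)} = \left(A + f\right) \left(271 + A\right) = \left(271 + A\right) \left(A + f\right)$)
$\frac{1}{l{\left(241,148 \right)} + c} = \frac{1}{\left(148^{2} + 271 \cdot 148 + 271 \cdot 241 + 148 \cdot 241\right) + 14167} = \frac{1}{\left(21904 + 40108 + 65311 + 35668\right) + 14167} = \frac{1}{162991 + 14167} = \frac{1}{177158}$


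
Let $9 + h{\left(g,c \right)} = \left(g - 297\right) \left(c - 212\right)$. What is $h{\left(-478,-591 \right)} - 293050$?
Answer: $329266$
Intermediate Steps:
$h{\left(g,c \right)} = -9 + \left(-297 + g\right) \left(-212 + c\right)$ ($h{\left(g,c \right)} = -9 + \left(g - 297\right) \left(c - 212\right) = -9 + \left(g - 297\right) \left(-212 + c\right) = -9 + \left(-297 + g\right) \left(-212 + c\right)$)
$h{\left(-478,-591 \right)} - 293050 = \left(62955 - -175527 - -101336 - -282498\right) - 293050 = \left(62955 + 175527 + 101336 + 282498\right) - 293050 = 622316 - 293050 = 329266$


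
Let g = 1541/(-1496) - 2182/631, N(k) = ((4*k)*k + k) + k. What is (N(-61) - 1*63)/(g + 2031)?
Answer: 13875503224/1912978613 ≈ 7.2533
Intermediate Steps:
N(k) = 2*k + 4*k**2 (N(k) = (4*k**2 + k) + k = (k + 4*k**2) + k = 2*k + 4*k**2)
g = -4236643/943976 (g = 1541*(-1/1496) - 2182*1/631 = -1541/1496 - 2182/631 = -4236643/943976 ≈ -4.4881)
(N(-61) - 1*63)/(g + 2031) = (2*(-61)*(1 + 2*(-61)) - 1*63)/(-4236643/943976 + 2031) = (2*(-61)*(1 - 122) - 63)/(1912978613/943976) = (2*(-61)*(-121) - 63)*(943976/1912978613) = (14762 - 63)*(943976/1912978613) = 14699*(943976/1912978613) = 13875503224/1912978613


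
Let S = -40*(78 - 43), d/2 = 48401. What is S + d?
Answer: 95402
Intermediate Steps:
d = 96802 (d = 2*48401 = 96802)
S = -1400 (S = -40*35 = -1400)
S + d = -1400 + 96802 = 95402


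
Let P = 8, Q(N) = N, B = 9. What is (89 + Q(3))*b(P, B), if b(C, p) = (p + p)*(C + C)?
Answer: 26496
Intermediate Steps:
b(C, p) = 4*C*p (b(C, p) = (2*p)*(2*C) = 4*C*p)
(89 + Q(3))*b(P, B) = (89 + 3)*(4*8*9) = 92*288 = 26496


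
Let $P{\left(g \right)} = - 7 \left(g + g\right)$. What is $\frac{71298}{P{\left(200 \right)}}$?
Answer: $- \frac{35649}{1400} \approx -25.464$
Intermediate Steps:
$P{\left(g \right)} = - 14 g$ ($P{\left(g \right)} = - 7 \cdot 2 g = - 14 g$)
$\frac{71298}{P{\left(200 \right)}} = \frac{71298}{\left(-14\right) 200} = \frac{71298}{-2800} = 71298 \left(- \frac{1}{2800}\right) = - \frac{35649}{1400}$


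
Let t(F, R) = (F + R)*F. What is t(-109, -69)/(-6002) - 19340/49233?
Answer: -535648673/147748233 ≈ -3.6254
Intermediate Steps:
t(F, R) = F*(F + R)
t(-109, -69)/(-6002) - 19340/49233 = -109*(-109 - 69)/(-6002) - 19340/49233 = -109*(-178)*(-1/6002) - 19340*1/49233 = 19402*(-1/6002) - 19340/49233 = -9701/3001 - 19340/49233 = -535648673/147748233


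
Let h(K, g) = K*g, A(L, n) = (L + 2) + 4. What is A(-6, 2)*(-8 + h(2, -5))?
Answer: 0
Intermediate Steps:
A(L, n) = 6 + L (A(L, n) = (2 + L) + 4 = 6 + L)
A(-6, 2)*(-8 + h(2, -5)) = (6 - 6)*(-8 + 2*(-5)) = 0*(-8 - 10) = 0*(-18) = 0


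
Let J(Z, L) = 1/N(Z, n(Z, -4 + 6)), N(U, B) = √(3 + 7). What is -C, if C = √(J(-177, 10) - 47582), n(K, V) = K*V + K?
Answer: -I*√(4758200 - 10*√10)/10 ≈ -218.13*I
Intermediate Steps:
n(K, V) = K + K*V
N(U, B) = √10
J(Z, L) = √10/10 (J(Z, L) = 1/(√10) = √10/10)
C = √(-47582 + √10/10) (C = √(√10/10 - 47582) = √(-47582 + √10/10) ≈ 218.13*I)
-C = -√(-4758200 + 10*√10)/10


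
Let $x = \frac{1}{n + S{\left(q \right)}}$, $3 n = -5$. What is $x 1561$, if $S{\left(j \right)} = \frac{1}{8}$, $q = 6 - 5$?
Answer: $- \frac{37464}{37} \approx -1012.5$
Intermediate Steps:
$n = - \frac{5}{3}$ ($n = \frac{1}{3} \left(-5\right) = - \frac{5}{3} \approx -1.6667$)
$q = 1$
$S{\left(j \right)} = \frac{1}{8}$
$x = - \frac{24}{37}$ ($x = \frac{1}{- \frac{5}{3} + \frac{1}{8}} = \frac{1}{- \frac{37}{24}} = - \frac{24}{37} \approx -0.64865$)
$x 1561 = \left(- \frac{24}{37}\right) 1561 = - \frac{37464}{37}$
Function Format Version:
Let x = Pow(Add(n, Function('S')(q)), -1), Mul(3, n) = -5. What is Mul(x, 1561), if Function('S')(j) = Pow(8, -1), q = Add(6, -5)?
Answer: Rational(-37464, 37) ≈ -1012.5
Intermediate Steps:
n = Rational(-5, 3) (n = Mul(Rational(1, 3), -5) = Rational(-5, 3) ≈ -1.6667)
q = 1
Function('S')(j) = Rational(1, 8)
x = Rational(-24, 37) (x = Pow(Add(Rational(-5, 3), Rational(1, 8)), -1) = Pow(Rational(-37, 24), -1) = Rational(-24, 37) ≈ -0.64865)
Mul(x, 1561) = Mul(Rational(-24, 37), 1561) = Rational(-37464, 37)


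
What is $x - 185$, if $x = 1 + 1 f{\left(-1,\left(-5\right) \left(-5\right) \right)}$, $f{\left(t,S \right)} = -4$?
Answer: $-188$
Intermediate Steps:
$x = -3$ ($x = 1 + 1 \left(-4\right) = 1 - 4 = -3$)
$x - 185 = -3 - 185 = -188$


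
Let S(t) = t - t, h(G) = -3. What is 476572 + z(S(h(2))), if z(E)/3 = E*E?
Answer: 476572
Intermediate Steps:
S(t) = 0
z(E) = 3*E² (z(E) = 3*(E*E) = 3*E²)
476572 + z(S(h(2))) = 476572 + 3*0² = 476572 + 3*0 = 476572 + 0 = 476572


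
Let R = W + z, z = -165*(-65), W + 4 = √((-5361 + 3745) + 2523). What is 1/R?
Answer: 10721/114938934 - √907/114938934 ≈ 9.3014e-5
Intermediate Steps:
W = -4 + √907 (W = -4 + √((-5361 + 3745) + 2523) = -4 + √(-1616 + 2523) = -4 + √907 ≈ 26.116)
z = 10725
R = 10721 + √907 (R = (-4 + √907) + 10725 = 10721 + √907 ≈ 10751.)
1/R = 1/(10721 + √907)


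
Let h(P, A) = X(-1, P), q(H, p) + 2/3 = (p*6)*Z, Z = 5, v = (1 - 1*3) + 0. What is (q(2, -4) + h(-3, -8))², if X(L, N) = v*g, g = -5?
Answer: 110224/9 ≈ 12247.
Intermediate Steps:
v = -2 (v = (1 - 3) + 0 = -2 + 0 = -2)
X(L, N) = 10 (X(L, N) = -2*(-5) = 10)
q(H, p) = -⅔ + 30*p (q(H, p) = -⅔ + (p*6)*5 = -⅔ + (6*p)*5 = -⅔ + 30*p)
h(P, A) = 10
(q(2, -4) + h(-3, -8))² = ((-⅔ + 30*(-4)) + 10)² = ((-⅔ - 120) + 10)² = (-362/3 + 10)² = (-332/3)² = 110224/9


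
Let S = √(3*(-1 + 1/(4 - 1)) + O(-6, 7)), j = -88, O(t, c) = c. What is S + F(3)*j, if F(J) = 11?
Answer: -968 + √5 ≈ -965.76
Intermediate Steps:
S = √5 (S = √(3*(-1 + 1/(4 - 1)) + 7) = √(3*(-1 + 1/3) + 7) = √(3*(-1 + ⅓) + 7) = √(3*(-⅔) + 7) = √(-2 + 7) = √5 ≈ 2.2361)
S + F(3)*j = √5 + 11*(-88) = √5 - 968 = -968 + √5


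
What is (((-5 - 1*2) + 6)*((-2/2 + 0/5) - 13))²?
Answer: 196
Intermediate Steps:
(((-5 - 1*2) + 6)*((-2/2 + 0/5) - 13))² = (((-5 - 2) + 6)*((-2*½ + 0*(⅕)) - 13))² = ((-7 + 6)*((-1 + 0) - 13))² = (-(-1 - 13))² = (-1*(-14))² = 14² = 196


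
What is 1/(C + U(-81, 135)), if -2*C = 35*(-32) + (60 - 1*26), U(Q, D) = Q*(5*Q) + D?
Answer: 1/33483 ≈ 2.9866e-5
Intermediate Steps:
U(Q, D) = D + 5*Q² (U(Q, D) = 5*Q² + D = D + 5*Q²)
C = 543 (C = -(35*(-32) + (60 - 1*26))/2 = -(-1120 + (60 - 26))/2 = -(-1120 + 34)/2 = -½*(-1086) = 543)
1/(C + U(-81, 135)) = 1/(543 + (135 + 5*(-81)²)) = 1/(543 + (135 + 5*6561)) = 1/(543 + (135 + 32805)) = 1/(543 + 32940) = 1/33483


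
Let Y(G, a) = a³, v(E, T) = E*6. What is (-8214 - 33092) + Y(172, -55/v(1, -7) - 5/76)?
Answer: -498900559337/11852352 ≈ -42093.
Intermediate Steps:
v(E, T) = 6*E
(-8214 - 33092) + Y(172, -55/v(1, -7) - 5/76) = (-8214 - 33092) + (-55/(6*1) - 5/76)³ = -41306 + (-55/6 - 5*1/76)³ = -41306 + (-55*⅙ - 5/76)³ = -41306 + (-55/6 - 5/76)³ = -41306 + (-2105/228)³ = -41306 - 9327307625/11852352 = -498900559337/11852352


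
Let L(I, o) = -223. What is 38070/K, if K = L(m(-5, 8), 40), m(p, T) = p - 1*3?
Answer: -38070/223 ≈ -170.72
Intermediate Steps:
m(p, T) = -3 + p (m(p, T) = p - 3 = -3 + p)
K = -223
38070/K = 38070/(-223) = 38070*(-1/223) = -38070/223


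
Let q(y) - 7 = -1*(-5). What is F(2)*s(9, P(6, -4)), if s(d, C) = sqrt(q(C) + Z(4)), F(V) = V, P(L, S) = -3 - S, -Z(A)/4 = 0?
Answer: 4*sqrt(3) ≈ 6.9282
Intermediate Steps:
Z(A) = 0 (Z(A) = -4*0 = 0)
q(y) = 12 (q(y) = 7 - 1*(-5) = 7 + 5 = 12)
s(d, C) = 2*sqrt(3) (s(d, C) = sqrt(12 + 0) = sqrt(12) = 2*sqrt(3))
F(2)*s(9, P(6, -4)) = 2*(2*sqrt(3)) = 4*sqrt(3)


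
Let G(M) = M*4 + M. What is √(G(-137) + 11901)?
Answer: 4*√701 ≈ 105.91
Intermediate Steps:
G(M) = 5*M (G(M) = 4*M + M = 5*M)
√(G(-137) + 11901) = √(5*(-137) + 11901) = √(-685 + 11901) = √11216 = 4*√701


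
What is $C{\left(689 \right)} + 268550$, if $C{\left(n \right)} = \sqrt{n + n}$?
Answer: $268550 + \sqrt{1378} \approx 2.6859 \cdot 10^{5}$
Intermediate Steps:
$C{\left(n \right)} = \sqrt{2} \sqrt{n}$ ($C{\left(n \right)} = \sqrt{2 n} = \sqrt{2} \sqrt{n}$)
$C{\left(689 \right)} + 268550 = \sqrt{2} \sqrt{689} + 268550 = \sqrt{1378} + 268550 = 268550 + \sqrt{1378}$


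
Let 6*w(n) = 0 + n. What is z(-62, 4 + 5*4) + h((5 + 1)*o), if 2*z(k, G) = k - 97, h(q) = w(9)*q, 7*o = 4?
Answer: -1041/14 ≈ -74.357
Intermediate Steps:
w(n) = n/6 (w(n) = (0 + n)/6 = n/6)
o = 4/7 (o = (1/7)*4 = 4/7 ≈ 0.57143)
h(q) = 3*q/2 (h(q) = ((1/6)*9)*q = 3*q/2)
z(k, G) = -97/2 + k/2 (z(k, G) = (k - 97)/2 = (-97 + k)/2 = -97/2 + k/2)
z(-62, 4 + 5*4) + h((5 + 1)*o) = (-97/2 + (1/2)*(-62)) + 3*((5 + 1)*(4/7))/2 = (-97/2 - 31) + 3*(6*(4/7))/2 = -159/2 + (3/2)*(24/7) = -159/2 + 36/7 = -1041/14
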